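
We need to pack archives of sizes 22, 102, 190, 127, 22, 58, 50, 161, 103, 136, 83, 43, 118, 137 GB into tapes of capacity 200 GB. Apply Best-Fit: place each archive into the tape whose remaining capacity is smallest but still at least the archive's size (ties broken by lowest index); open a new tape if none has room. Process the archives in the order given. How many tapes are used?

8

22 GB → tape 1 (remaining 178 GB)
102 GB → tape 1 (remaining 76 GB)
190 GB → tape 2 (remaining 10 GB)
127 GB → tape 3 (remaining 73 GB)
22 GB → tape 3 (remaining 51 GB)
58 GB → tape 1 (remaining 18 GB)
50 GB → tape 3 (remaining 1 GB)
161 GB → tape 4 (remaining 39 GB)
103 GB → tape 5 (remaining 97 GB)
136 GB → tape 6 (remaining 64 GB)
83 GB → tape 5 (remaining 14 GB)
43 GB → tape 6 (remaining 21 GB)
118 GB → tape 7 (remaining 82 GB)
137 GB → tape 8 (remaining 63 GB)
Final tapes: [22,102,58] [190] [127,22,50] [161] [103,83] [136,43] [118] [137].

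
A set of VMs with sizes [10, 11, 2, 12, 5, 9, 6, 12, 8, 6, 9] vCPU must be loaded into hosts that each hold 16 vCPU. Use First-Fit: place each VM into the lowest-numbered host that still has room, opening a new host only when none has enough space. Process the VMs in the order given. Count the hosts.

Put 10 vCPU in host 1; 6 vCPU remain.
Put 11 vCPU in host 2; 5 vCPU remain.
Put 2 vCPU in host 1; 4 vCPU remain.
Put 12 vCPU in host 3; 4 vCPU remain.
Put 5 vCPU in host 2; 0 vCPU remain.
Put 9 vCPU in host 4; 7 vCPU remain.
Put 6 vCPU in host 4; 1 vCPU remain.
Put 12 vCPU in host 5; 4 vCPU remain.
Put 8 vCPU in host 6; 8 vCPU remain.
Put 6 vCPU in host 6; 2 vCPU remain.
Put 9 vCPU in host 7; 7 vCPU remain.
Final hosts: [10,2] [11,5] [12] [9,6] [12] [8,6] [9].

7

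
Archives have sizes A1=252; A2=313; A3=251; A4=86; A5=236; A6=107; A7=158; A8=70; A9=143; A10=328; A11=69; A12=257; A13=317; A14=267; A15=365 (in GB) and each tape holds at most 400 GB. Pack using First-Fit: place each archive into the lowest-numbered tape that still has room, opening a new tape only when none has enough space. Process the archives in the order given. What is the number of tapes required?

A1 (252 GB) → tape 1 (remaining 148 GB)
A2 (313 GB) → tape 2 (remaining 87 GB)
A3 (251 GB) → tape 3 (remaining 149 GB)
A4 (86 GB) → tape 1 (remaining 62 GB)
A5 (236 GB) → tape 4 (remaining 164 GB)
A6 (107 GB) → tape 3 (remaining 42 GB)
A7 (158 GB) → tape 4 (remaining 6 GB)
A8 (70 GB) → tape 2 (remaining 17 GB)
A9 (143 GB) → tape 5 (remaining 257 GB)
A10 (328 GB) → tape 6 (remaining 72 GB)
A11 (69 GB) → tape 5 (remaining 188 GB)
A12 (257 GB) → tape 7 (remaining 143 GB)
A13 (317 GB) → tape 8 (remaining 83 GB)
A14 (267 GB) → tape 9 (remaining 133 GB)
A15 (365 GB) → tape 10 (remaining 35 GB)

10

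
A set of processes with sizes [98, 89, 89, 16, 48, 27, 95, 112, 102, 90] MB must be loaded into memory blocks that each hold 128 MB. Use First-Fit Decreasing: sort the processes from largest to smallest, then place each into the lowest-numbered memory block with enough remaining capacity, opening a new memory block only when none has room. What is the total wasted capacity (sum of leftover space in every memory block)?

Sorted descending: 112, 102, 98, 95, 90, 89, 89, 48, 27, 16.
112 MB → memory block 1 (remaining 16 MB)
102 MB → memory block 2 (remaining 26 MB)
98 MB → memory block 3 (remaining 30 MB)
95 MB → memory block 4 (remaining 33 MB)
90 MB → memory block 5 (remaining 38 MB)
89 MB → memory block 6 (remaining 39 MB)
89 MB → memory block 7 (remaining 39 MB)
48 MB → memory block 8 (remaining 80 MB)
27 MB → memory block 3 (remaining 3 MB)
16 MB → memory block 1 (remaining 0 MB)
8 memory blocks × 128 MB = 1024 MB; used 766 MB; unused 258 MB.

258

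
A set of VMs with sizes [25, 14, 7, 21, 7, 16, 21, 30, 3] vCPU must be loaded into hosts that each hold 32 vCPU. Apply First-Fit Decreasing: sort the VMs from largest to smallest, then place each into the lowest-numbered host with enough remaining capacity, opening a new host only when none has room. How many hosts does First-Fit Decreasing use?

5

Sorted descending: 30, 25, 21, 21, 16, 14, 7, 7, 3.
Put 30 vCPU in host 1; 2 vCPU remain.
Put 25 vCPU in host 2; 7 vCPU remain.
Put 21 vCPU in host 3; 11 vCPU remain.
Put 21 vCPU in host 4; 11 vCPU remain.
Put 16 vCPU in host 5; 16 vCPU remain.
Put 14 vCPU in host 5; 2 vCPU remain.
Put 7 vCPU in host 2; 0 vCPU remain.
Put 7 vCPU in host 3; 4 vCPU remain.
Put 3 vCPU in host 3; 1 vCPU remain.
Final hosts: [30] [25,7] [21,7,3] [21] [16,14].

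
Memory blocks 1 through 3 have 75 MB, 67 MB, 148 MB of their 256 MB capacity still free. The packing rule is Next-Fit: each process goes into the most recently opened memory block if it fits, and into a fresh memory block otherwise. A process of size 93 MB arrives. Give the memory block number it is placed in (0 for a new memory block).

Next-Fit only looks at memory block 3, which has 148 MB free.
93 MB fits there.

3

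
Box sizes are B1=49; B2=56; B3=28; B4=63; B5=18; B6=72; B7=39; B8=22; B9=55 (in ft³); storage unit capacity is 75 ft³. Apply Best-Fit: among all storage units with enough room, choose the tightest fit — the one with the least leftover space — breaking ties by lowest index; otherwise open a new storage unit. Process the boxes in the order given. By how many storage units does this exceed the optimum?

0

Best-Fit: [49,22] [56,18] [28,39] [63] [72] [55] → 6 storage units.
Total size 402 ft³; any packing needs at least ⌈402/75⌉ = 6 storage units.
So 6 is already optimal.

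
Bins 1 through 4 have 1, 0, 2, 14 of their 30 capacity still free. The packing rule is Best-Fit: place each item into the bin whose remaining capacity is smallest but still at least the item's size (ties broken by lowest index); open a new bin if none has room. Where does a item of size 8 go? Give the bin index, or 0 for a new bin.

4

Bins with room: bin 4 (14).
Tightest fit is bin 4 with 14 free.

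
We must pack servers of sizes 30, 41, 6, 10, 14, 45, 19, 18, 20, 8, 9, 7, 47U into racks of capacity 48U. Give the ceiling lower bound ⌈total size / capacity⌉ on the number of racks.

Total size = 30 + 41 + 6 + 10 + 14 + 45 + 19 + 18 + 20 + 8 + 9 + 7 + 47 = 274U.
⌈274 / 48⌉ = 6.

6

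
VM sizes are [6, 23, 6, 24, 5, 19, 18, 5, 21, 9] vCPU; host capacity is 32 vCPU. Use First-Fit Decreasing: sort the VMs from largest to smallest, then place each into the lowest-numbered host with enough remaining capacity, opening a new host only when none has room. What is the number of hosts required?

5

Sorted descending: 24, 23, 21, 19, 18, 9, 6, 6, 5, 5.
host 1: place 24 vCPU, 8 vCPU left
host 2: place 23 vCPU, 9 vCPU left
host 3: place 21 vCPU, 11 vCPU left
host 4: place 19 vCPU, 13 vCPU left
host 5: place 18 vCPU, 14 vCPU left
host 2: place 9 vCPU, 0 vCPU left
host 1: place 6 vCPU, 2 vCPU left
host 3: place 6 vCPU, 5 vCPU left
host 3: place 5 vCPU, 0 vCPU left
host 4: place 5 vCPU, 8 vCPU left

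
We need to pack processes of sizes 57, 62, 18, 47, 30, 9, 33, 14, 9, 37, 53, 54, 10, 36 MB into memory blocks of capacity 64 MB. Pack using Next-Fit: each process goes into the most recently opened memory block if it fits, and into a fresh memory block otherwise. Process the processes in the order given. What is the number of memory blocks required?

57 MB → memory block 1 (remaining 7 MB)
62 MB → memory block 2 (remaining 2 MB)
18 MB → memory block 3 (remaining 46 MB)
47 MB → memory block 4 (remaining 17 MB)
30 MB → memory block 5 (remaining 34 MB)
9 MB → memory block 5 (remaining 25 MB)
33 MB → memory block 6 (remaining 31 MB)
14 MB → memory block 6 (remaining 17 MB)
9 MB → memory block 6 (remaining 8 MB)
37 MB → memory block 7 (remaining 27 MB)
53 MB → memory block 8 (remaining 11 MB)
54 MB → memory block 9 (remaining 10 MB)
10 MB → memory block 9 (remaining 0 MB)
36 MB → memory block 10 (remaining 28 MB)
Final memory blocks: [57] [62] [18] [47] [30,9] [33,14,9] [37] [53] [54,10] [36].

10 memory blocks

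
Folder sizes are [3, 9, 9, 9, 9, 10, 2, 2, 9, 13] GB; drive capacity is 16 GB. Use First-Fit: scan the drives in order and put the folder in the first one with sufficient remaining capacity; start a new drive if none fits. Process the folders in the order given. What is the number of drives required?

3 GB → drive 1 (remaining 13 GB)
9 GB → drive 1 (remaining 4 GB)
9 GB → drive 2 (remaining 7 GB)
9 GB → drive 3 (remaining 7 GB)
9 GB → drive 4 (remaining 7 GB)
10 GB → drive 5 (remaining 6 GB)
2 GB → drive 1 (remaining 2 GB)
2 GB → drive 1 (remaining 0 GB)
9 GB → drive 6 (remaining 7 GB)
13 GB → drive 7 (remaining 3 GB)
Final drives: [3,9,2,2] [9] [9] [9] [10] [9] [13].

7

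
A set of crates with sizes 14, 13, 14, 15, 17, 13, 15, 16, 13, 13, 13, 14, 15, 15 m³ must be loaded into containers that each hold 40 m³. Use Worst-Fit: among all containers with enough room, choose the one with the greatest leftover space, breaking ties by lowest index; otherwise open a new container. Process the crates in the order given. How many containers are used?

14 m³ → container 1 (remaining 26 m³)
13 m³ → container 1 (remaining 13 m³)
14 m³ → container 2 (remaining 26 m³)
15 m³ → container 2 (remaining 11 m³)
17 m³ → container 3 (remaining 23 m³)
13 m³ → container 3 (remaining 10 m³)
15 m³ → container 4 (remaining 25 m³)
16 m³ → container 4 (remaining 9 m³)
13 m³ → container 1 (remaining 0 m³)
13 m³ → container 5 (remaining 27 m³)
13 m³ → container 5 (remaining 14 m³)
14 m³ → container 5 (remaining 0 m³)
15 m³ → container 6 (remaining 25 m³)
15 m³ → container 6 (remaining 10 m³)

6 containers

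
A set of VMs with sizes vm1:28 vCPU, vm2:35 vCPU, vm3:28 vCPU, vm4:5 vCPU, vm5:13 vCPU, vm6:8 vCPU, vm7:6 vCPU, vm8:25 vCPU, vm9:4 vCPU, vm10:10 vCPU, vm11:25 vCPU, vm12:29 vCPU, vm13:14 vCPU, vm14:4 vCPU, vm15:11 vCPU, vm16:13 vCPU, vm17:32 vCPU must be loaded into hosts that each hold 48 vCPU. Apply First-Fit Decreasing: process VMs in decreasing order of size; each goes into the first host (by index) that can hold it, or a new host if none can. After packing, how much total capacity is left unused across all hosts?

46

Sorted descending: 35, 32, 29, 28, 28, 25, 25, 14, 13, 13, 11, 10, 8, 6, 5, 4, 4.
35 vCPU → host 1 (remaining 13 vCPU)
32 vCPU → host 2 (remaining 16 vCPU)
29 vCPU → host 3 (remaining 19 vCPU)
28 vCPU → host 4 (remaining 20 vCPU)
28 vCPU → host 5 (remaining 20 vCPU)
25 vCPU → host 6 (remaining 23 vCPU)
25 vCPU → host 7 (remaining 23 vCPU)
14 vCPU → host 2 (remaining 2 vCPU)
13 vCPU → host 1 (remaining 0 vCPU)
13 vCPU → host 3 (remaining 6 vCPU)
11 vCPU → host 4 (remaining 9 vCPU)
10 vCPU → host 5 (remaining 10 vCPU)
8 vCPU → host 4 (remaining 1 vCPU)
6 vCPU → host 3 (remaining 0 vCPU)
5 vCPU → host 5 (remaining 5 vCPU)
4 vCPU → host 5 (remaining 1 vCPU)
4 vCPU → host 6 (remaining 19 vCPU)
7 hosts × 48 vCPU = 336 vCPU; used 290 vCPU; unused 46 vCPU.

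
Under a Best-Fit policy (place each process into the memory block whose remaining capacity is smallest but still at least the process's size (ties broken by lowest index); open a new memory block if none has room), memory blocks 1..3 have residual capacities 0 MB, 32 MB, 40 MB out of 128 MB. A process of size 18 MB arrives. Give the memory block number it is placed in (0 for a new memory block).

Memory blocks with room: memory block 2 (32 MB), memory block 3 (40 MB).
Tightest fit is memory block 2 with 32 MB free.

2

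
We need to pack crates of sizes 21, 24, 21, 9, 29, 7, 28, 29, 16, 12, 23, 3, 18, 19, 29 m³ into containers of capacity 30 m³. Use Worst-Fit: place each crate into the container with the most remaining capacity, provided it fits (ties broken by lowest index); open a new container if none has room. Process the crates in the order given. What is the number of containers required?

container 1: place 21 m³, 9 m³ left
container 2: place 24 m³, 6 m³ left
container 3: place 21 m³, 9 m³ left
container 1: place 9 m³, 0 m³ left
container 4: place 29 m³, 1 m³ left
container 3: place 7 m³, 2 m³ left
container 5: place 28 m³, 2 m³ left
container 6: place 29 m³, 1 m³ left
container 7: place 16 m³, 14 m³ left
container 7: place 12 m³, 2 m³ left
container 8: place 23 m³, 7 m³ left
container 8: place 3 m³, 4 m³ left
container 9: place 18 m³, 12 m³ left
container 10: place 19 m³, 11 m³ left
container 11: place 29 m³, 1 m³ left
Final containers: [21,9] [24] [21,7] [29] [28] [29] [16,12] [23,3] [18] [19] [29].

11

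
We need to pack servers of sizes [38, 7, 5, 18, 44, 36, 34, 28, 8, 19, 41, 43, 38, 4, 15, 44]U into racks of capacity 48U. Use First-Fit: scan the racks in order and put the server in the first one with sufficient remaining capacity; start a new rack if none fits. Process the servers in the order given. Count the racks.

11

rack 1: place 38U, 10U left
rack 1: place 7U, 3U left
rack 2: place 5U, 43U left
rack 2: place 18U, 25U left
rack 3: place 44U, 4U left
rack 4: place 36U, 12U left
rack 5: place 34U, 14U left
rack 6: place 28U, 20U left
rack 2: place 8U, 17U left
rack 6: place 19U, 1U left
rack 7: place 41U, 7U left
rack 8: place 43U, 5U left
rack 9: place 38U, 10U left
rack 2: place 4U, 13U left
rack 10: place 15U, 33U left
rack 11: place 44U, 4U left
Final racks: [38,7] [5,18,8,4] [44] [36] [34] [28,19] [41] [43] [38] [15] [44].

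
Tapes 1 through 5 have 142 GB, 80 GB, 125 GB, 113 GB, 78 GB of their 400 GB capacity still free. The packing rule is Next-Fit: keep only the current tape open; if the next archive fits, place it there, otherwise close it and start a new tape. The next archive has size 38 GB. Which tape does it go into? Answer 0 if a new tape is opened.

5

Next-Fit only looks at tape 5, which has 78 GB free.
38 GB fits there.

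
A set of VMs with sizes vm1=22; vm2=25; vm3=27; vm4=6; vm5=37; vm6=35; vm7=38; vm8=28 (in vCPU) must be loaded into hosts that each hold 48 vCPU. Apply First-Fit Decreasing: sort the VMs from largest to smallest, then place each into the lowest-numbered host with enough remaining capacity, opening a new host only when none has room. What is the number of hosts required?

Sorted descending: 38, 37, 35, 28, 27, 25, 22, 6.
38 vCPU → host 1 (remaining 10 vCPU)
37 vCPU → host 2 (remaining 11 vCPU)
35 vCPU → host 3 (remaining 13 vCPU)
28 vCPU → host 4 (remaining 20 vCPU)
27 vCPU → host 5 (remaining 21 vCPU)
25 vCPU → host 6 (remaining 23 vCPU)
22 vCPU → host 6 (remaining 1 vCPU)
6 vCPU → host 1 (remaining 4 vCPU)

6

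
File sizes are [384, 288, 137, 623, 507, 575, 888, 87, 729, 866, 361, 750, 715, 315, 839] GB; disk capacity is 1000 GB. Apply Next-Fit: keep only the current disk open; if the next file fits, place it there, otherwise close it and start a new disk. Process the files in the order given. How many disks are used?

12 disks

disk 1: place 384 GB, 616 GB left
disk 1: place 288 GB, 328 GB left
disk 1: place 137 GB, 191 GB left
disk 2: place 623 GB, 377 GB left
disk 3: place 507 GB, 493 GB left
disk 4: place 575 GB, 425 GB left
disk 5: place 888 GB, 112 GB left
disk 5: place 87 GB, 25 GB left
disk 6: place 729 GB, 271 GB left
disk 7: place 866 GB, 134 GB left
disk 8: place 361 GB, 639 GB left
disk 9: place 750 GB, 250 GB left
disk 10: place 715 GB, 285 GB left
disk 11: place 315 GB, 685 GB left
disk 12: place 839 GB, 161 GB left
Final disks: [384,288,137] [623] [507] [575] [888,87] [729] [866] [361] [750] [715] [315] [839].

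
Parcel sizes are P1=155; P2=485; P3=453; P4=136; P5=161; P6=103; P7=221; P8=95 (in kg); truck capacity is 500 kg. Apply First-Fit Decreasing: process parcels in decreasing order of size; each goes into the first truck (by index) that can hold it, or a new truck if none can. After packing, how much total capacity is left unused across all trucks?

191

Sorted descending: 485, 453, 221, 161, 155, 136, 103, 95.
truck 1: place 485 kg, 15 kg left
truck 2: place 453 kg, 47 kg left
truck 3: place 221 kg, 279 kg left
truck 3: place 161 kg, 118 kg left
truck 4: place 155 kg, 345 kg left
truck 4: place 136 kg, 209 kg left
truck 3: place 103 kg, 15 kg left
truck 4: place 95 kg, 114 kg left
4 trucks × 500 kg = 2000 kg; used 1809 kg; unused 191 kg.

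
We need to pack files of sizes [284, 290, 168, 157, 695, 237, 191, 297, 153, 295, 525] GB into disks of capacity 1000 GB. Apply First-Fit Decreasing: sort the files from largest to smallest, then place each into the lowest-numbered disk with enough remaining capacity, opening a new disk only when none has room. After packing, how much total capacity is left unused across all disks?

Sorted descending: 695, 525, 297, 295, 290, 284, 237, 191, 168, 157, 153.
disk 1: place 695 GB, 305 GB left
disk 2: place 525 GB, 475 GB left
disk 1: place 297 GB, 8 GB left
disk 2: place 295 GB, 180 GB left
disk 3: place 290 GB, 710 GB left
disk 3: place 284 GB, 426 GB left
disk 3: place 237 GB, 189 GB left
disk 4: place 191 GB, 809 GB left
disk 2: place 168 GB, 12 GB left
disk 3: place 157 GB, 32 GB left
disk 4: place 153 GB, 656 GB left
4 disks × 1000 GB = 4000 GB; used 3292 GB; unused 708 GB.

708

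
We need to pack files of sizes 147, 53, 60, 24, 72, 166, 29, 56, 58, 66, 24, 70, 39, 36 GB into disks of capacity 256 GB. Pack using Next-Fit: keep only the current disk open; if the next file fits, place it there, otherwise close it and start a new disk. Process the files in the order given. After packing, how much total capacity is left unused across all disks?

380

147 GB → disk 1 (remaining 109 GB)
53 GB → disk 1 (remaining 56 GB)
60 GB → disk 2 (remaining 196 GB)
24 GB → disk 2 (remaining 172 GB)
72 GB → disk 2 (remaining 100 GB)
166 GB → disk 3 (remaining 90 GB)
29 GB → disk 3 (remaining 61 GB)
56 GB → disk 3 (remaining 5 GB)
58 GB → disk 4 (remaining 198 GB)
66 GB → disk 4 (remaining 132 GB)
24 GB → disk 4 (remaining 108 GB)
70 GB → disk 4 (remaining 38 GB)
39 GB → disk 5 (remaining 217 GB)
36 GB → disk 5 (remaining 181 GB)
5 disks × 256 GB = 1280 GB; used 900 GB; unused 380 GB.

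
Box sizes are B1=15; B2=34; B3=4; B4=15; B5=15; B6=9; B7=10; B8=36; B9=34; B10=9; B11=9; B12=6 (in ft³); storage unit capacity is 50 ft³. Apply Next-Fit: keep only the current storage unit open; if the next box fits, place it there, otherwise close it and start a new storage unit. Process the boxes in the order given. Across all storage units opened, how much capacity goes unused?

Put B1 (15 ft³) in storage unit 1; 35 ft³ remain.
Put B2 (34 ft³) in storage unit 1; 1 ft³ remain.
Put B3 (4 ft³) in storage unit 2; 46 ft³ remain.
Put B4 (15 ft³) in storage unit 2; 31 ft³ remain.
Put B5 (15 ft³) in storage unit 2; 16 ft³ remain.
Put B6 (9 ft³) in storage unit 2; 7 ft³ remain.
Put B7 (10 ft³) in storage unit 3; 40 ft³ remain.
Put B8 (36 ft³) in storage unit 3; 4 ft³ remain.
Put B9 (34 ft³) in storage unit 4; 16 ft³ remain.
Put B10 (9 ft³) in storage unit 4; 7 ft³ remain.
Put B11 (9 ft³) in storage unit 5; 41 ft³ remain.
Put B12 (6 ft³) in storage unit 5; 35 ft³ remain.
5 storage units × 50 ft³ = 250 ft³; used 196 ft³; unused 54 ft³.

54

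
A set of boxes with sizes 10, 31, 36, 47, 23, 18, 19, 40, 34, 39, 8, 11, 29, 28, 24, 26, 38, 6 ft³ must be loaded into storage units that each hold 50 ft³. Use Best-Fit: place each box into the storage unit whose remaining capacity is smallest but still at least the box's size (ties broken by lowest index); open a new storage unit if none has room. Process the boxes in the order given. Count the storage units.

Put 10 ft³ in storage unit 1; 40 ft³ remain.
Put 31 ft³ in storage unit 1; 9 ft³ remain.
Put 36 ft³ in storage unit 2; 14 ft³ remain.
Put 47 ft³ in storage unit 3; 3 ft³ remain.
Put 23 ft³ in storage unit 4; 27 ft³ remain.
Put 18 ft³ in storage unit 4; 9 ft³ remain.
Put 19 ft³ in storage unit 5; 31 ft³ remain.
Put 40 ft³ in storage unit 6; 10 ft³ remain.
Put 34 ft³ in storage unit 7; 16 ft³ remain.
Put 39 ft³ in storage unit 8; 11 ft³ remain.
Put 8 ft³ in storage unit 1; 1 ft³ remain.
Put 11 ft³ in storage unit 8; 0 ft³ remain.
Put 29 ft³ in storage unit 5; 2 ft³ remain.
Put 28 ft³ in storage unit 9; 22 ft³ remain.
Put 24 ft³ in storage unit 10; 26 ft³ remain.
Put 26 ft³ in storage unit 10; 0 ft³ remain.
Put 38 ft³ in storage unit 11; 12 ft³ remain.
Put 6 ft³ in storage unit 4; 3 ft³ remain.

11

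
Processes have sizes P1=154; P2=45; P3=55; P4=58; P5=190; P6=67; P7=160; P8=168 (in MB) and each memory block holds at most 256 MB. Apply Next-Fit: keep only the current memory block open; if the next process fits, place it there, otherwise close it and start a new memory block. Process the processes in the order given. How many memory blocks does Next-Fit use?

4

Put P1 (154 MB) in memory block 1; 102 MB remain.
Put P2 (45 MB) in memory block 1; 57 MB remain.
Put P3 (55 MB) in memory block 1; 2 MB remain.
Put P4 (58 MB) in memory block 2; 198 MB remain.
Put P5 (190 MB) in memory block 2; 8 MB remain.
Put P6 (67 MB) in memory block 3; 189 MB remain.
Put P7 (160 MB) in memory block 3; 29 MB remain.
Put P8 (168 MB) in memory block 4; 88 MB remain.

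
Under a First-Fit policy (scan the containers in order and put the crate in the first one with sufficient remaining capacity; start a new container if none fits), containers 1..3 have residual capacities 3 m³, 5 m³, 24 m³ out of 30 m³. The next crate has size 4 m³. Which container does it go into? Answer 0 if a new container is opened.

2

Containers with room: container 2 (5 m³), container 3 (24 m³).
The first with room is container 2.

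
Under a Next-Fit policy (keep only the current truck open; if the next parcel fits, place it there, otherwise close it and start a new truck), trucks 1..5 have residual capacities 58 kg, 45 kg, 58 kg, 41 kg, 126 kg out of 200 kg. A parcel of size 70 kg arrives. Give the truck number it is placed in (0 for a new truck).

Next-Fit only looks at truck 5, which has 126 kg free.
70 kg fits there.

5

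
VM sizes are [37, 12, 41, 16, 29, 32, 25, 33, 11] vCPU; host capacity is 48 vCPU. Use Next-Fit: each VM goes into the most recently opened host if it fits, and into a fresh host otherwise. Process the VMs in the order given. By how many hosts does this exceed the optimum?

1

Next-Fit: [37] [12] [41] [16,29] [32] [25] [33,11] → 7 hosts.
6 VMs exceed 24 vCPU (half the capacity), and no two of those can share a host, so at least 6 hosts are needed.
An optimal packing achieves that bound: [41] [37,11] [33,12] [32,16] [29] [25] → 6 hosts.
Excess: 7 − 6 = 1.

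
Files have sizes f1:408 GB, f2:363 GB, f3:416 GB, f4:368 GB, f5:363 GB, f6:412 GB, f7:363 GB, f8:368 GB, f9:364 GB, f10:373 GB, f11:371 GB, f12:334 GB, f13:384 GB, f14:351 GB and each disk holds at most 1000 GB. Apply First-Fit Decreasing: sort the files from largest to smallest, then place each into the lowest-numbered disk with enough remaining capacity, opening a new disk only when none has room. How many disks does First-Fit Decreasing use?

7

Sorted descending: 416, 412, 408, 384, 373, 371, 368, 368, 364, 363, 363, 363, 351, 334.
disk 1: place 416 GB, 584 GB left
disk 1: place 412 GB, 172 GB left
disk 2: place 408 GB, 592 GB left
disk 2: place 384 GB, 208 GB left
disk 3: place 373 GB, 627 GB left
disk 3: place 371 GB, 256 GB left
disk 4: place 368 GB, 632 GB left
disk 4: place 368 GB, 264 GB left
disk 5: place 364 GB, 636 GB left
disk 5: place 363 GB, 273 GB left
disk 6: place 363 GB, 637 GB left
disk 6: place 363 GB, 274 GB left
disk 7: place 351 GB, 649 GB left
disk 7: place 334 GB, 315 GB left
Final disks: [416,412] [408,384] [373,371] [368,368] [364,363] [363,363] [351,334].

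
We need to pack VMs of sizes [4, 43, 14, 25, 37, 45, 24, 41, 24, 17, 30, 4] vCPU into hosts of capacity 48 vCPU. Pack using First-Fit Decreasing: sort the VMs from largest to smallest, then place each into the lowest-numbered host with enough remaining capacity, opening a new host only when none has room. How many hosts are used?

Sorted descending: 45, 43, 41, 37, 30, 25, 24, 24, 17, 14, 4, 4.
45 vCPU → host 1 (remaining 3 vCPU)
43 vCPU → host 2 (remaining 5 vCPU)
41 vCPU → host 3 (remaining 7 vCPU)
37 vCPU → host 4 (remaining 11 vCPU)
30 vCPU → host 5 (remaining 18 vCPU)
25 vCPU → host 6 (remaining 23 vCPU)
24 vCPU → host 7 (remaining 24 vCPU)
24 vCPU → host 7 (remaining 0 vCPU)
17 vCPU → host 5 (remaining 1 vCPU)
14 vCPU → host 6 (remaining 9 vCPU)
4 vCPU → host 2 (remaining 1 vCPU)
4 vCPU → host 3 (remaining 3 vCPU)
Final hosts: [45] [43,4] [41,4] [37] [30,17] [25,14] [24,24].

7 hosts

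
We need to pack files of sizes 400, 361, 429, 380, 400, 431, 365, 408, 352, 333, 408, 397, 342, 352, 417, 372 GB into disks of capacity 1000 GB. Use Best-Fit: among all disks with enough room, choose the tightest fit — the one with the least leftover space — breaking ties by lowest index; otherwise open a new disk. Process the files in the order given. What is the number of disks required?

400 GB → disk 1 (remaining 600 GB)
361 GB → disk 1 (remaining 239 GB)
429 GB → disk 2 (remaining 571 GB)
380 GB → disk 2 (remaining 191 GB)
400 GB → disk 3 (remaining 600 GB)
431 GB → disk 3 (remaining 169 GB)
365 GB → disk 4 (remaining 635 GB)
408 GB → disk 4 (remaining 227 GB)
352 GB → disk 5 (remaining 648 GB)
333 GB → disk 5 (remaining 315 GB)
408 GB → disk 6 (remaining 592 GB)
397 GB → disk 6 (remaining 195 GB)
342 GB → disk 7 (remaining 658 GB)
352 GB → disk 7 (remaining 306 GB)
417 GB → disk 8 (remaining 583 GB)
372 GB → disk 8 (remaining 211 GB)

8 disks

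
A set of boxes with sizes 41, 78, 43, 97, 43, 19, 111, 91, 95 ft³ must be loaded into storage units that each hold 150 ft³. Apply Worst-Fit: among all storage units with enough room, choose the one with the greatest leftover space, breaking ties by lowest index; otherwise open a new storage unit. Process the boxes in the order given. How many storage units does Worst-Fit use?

storage unit 1: place 41 ft³, 109 ft³ left
storage unit 1: place 78 ft³, 31 ft³ left
storage unit 2: place 43 ft³, 107 ft³ left
storage unit 2: place 97 ft³, 10 ft³ left
storage unit 3: place 43 ft³, 107 ft³ left
storage unit 3: place 19 ft³, 88 ft³ left
storage unit 4: place 111 ft³, 39 ft³ left
storage unit 5: place 91 ft³, 59 ft³ left
storage unit 6: place 95 ft³, 55 ft³ left
Final storage units: [41,78] [43,97] [43,19] [111] [91] [95].

6 storage units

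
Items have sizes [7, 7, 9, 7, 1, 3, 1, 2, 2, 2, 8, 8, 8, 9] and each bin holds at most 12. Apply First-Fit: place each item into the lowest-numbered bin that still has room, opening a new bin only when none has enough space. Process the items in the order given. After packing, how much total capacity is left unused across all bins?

bin 1: place 7, 5 left
bin 2: place 7, 5 left
bin 3: place 9, 3 left
bin 4: place 7, 5 left
bin 1: place 1, 4 left
bin 1: place 3, 1 left
bin 1: place 1, 0 left
bin 2: place 2, 3 left
bin 2: place 2, 1 left
bin 3: place 2, 1 left
bin 5: place 8, 4 left
bin 6: place 8, 4 left
bin 7: place 8, 4 left
bin 8: place 9, 3 left
8 bins × 12 = 96; used 74; unused 22.

22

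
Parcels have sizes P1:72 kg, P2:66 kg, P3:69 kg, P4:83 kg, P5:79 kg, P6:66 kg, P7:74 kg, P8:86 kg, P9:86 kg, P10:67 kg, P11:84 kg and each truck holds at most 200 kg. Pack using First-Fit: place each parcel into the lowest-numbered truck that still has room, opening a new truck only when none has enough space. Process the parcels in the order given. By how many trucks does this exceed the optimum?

First-Fit: [72,66] [69,83] [79,66] [74,86] [86,67] [84] → 6 trucks.
Total size 832 kg; any packing needs at least ⌈832/200⌉ = 5 trucks.
An optimal packing achieves that bound: [86,86] [84,83] [79,74] [72,69] [67,66,66] → 5 trucks.
Excess: 6 − 5 = 1.

1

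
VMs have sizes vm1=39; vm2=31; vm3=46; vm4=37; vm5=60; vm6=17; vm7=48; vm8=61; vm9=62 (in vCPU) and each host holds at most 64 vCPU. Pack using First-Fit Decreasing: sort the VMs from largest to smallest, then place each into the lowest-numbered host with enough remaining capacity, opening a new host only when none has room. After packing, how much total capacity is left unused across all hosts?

Sorted descending: 62, 61, 60, 48, 46, 39, 37, 31, 17.
host 1: place 62 vCPU, 2 vCPU left
host 2: place 61 vCPU, 3 vCPU left
host 3: place 60 vCPU, 4 vCPU left
host 4: place 48 vCPU, 16 vCPU left
host 5: place 46 vCPU, 18 vCPU left
host 6: place 39 vCPU, 25 vCPU left
host 7: place 37 vCPU, 27 vCPU left
host 8: place 31 vCPU, 33 vCPU left
host 5: place 17 vCPU, 1 vCPU left
8 hosts × 64 vCPU = 512 vCPU; used 401 vCPU; unused 111 vCPU.

111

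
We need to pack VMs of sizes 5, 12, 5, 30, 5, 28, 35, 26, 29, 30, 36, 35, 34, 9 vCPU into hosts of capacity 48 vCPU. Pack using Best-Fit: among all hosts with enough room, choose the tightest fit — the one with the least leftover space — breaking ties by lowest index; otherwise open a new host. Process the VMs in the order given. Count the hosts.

9

Put 5 vCPU in host 1; 43 vCPU remain.
Put 12 vCPU in host 1; 31 vCPU remain.
Put 5 vCPU in host 1; 26 vCPU remain.
Put 30 vCPU in host 2; 18 vCPU remain.
Put 5 vCPU in host 2; 13 vCPU remain.
Put 28 vCPU in host 3; 20 vCPU remain.
Put 35 vCPU in host 4; 13 vCPU remain.
Put 26 vCPU in host 1; 0 vCPU remain.
Put 29 vCPU in host 5; 19 vCPU remain.
Put 30 vCPU in host 6; 18 vCPU remain.
Put 36 vCPU in host 7; 12 vCPU remain.
Put 35 vCPU in host 8; 13 vCPU remain.
Put 34 vCPU in host 9; 14 vCPU remain.
Put 9 vCPU in host 7; 3 vCPU remain.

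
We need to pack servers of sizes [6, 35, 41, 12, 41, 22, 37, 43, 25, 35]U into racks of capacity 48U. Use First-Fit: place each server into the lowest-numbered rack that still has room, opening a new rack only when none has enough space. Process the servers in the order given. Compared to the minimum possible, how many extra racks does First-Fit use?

First-Fit: [6,35] [41] [12,22] [41] [37] [43] [25] [35] → 8 racks.
Total size 297U; any packing needs at least ⌈297/48⌉ = 7 racks.
An optimal packing achieves that bound: [43] [41,6] [41] [37] [35,12] [35] [25,22] → 7 racks.
Excess: 8 − 7 = 1.

1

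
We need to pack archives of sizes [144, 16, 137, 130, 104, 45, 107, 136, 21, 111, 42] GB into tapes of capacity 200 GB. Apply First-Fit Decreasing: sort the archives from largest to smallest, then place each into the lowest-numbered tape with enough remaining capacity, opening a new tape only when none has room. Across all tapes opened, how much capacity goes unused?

407

Sorted descending: 144, 137, 136, 130, 111, 107, 104, 45, 42, 21, 16.
144 GB → tape 1 (remaining 56 GB)
137 GB → tape 2 (remaining 63 GB)
136 GB → tape 3 (remaining 64 GB)
130 GB → tape 4 (remaining 70 GB)
111 GB → tape 5 (remaining 89 GB)
107 GB → tape 6 (remaining 93 GB)
104 GB → tape 7 (remaining 96 GB)
45 GB → tape 1 (remaining 11 GB)
42 GB → tape 2 (remaining 21 GB)
21 GB → tape 2 (remaining 0 GB)
16 GB → tape 3 (remaining 48 GB)
7 tapes × 200 GB = 1400 GB; used 993 GB; unused 407 GB.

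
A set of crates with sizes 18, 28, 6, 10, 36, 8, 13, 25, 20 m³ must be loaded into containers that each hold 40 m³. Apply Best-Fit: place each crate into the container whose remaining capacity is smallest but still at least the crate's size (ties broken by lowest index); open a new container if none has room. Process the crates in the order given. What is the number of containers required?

5 containers

container 1: place 18 m³, 22 m³ left
container 2: place 28 m³, 12 m³ left
container 2: place 6 m³, 6 m³ left
container 1: place 10 m³, 12 m³ left
container 3: place 36 m³, 4 m³ left
container 1: place 8 m³, 4 m³ left
container 4: place 13 m³, 27 m³ left
container 4: place 25 m³, 2 m³ left
container 5: place 20 m³, 20 m³ left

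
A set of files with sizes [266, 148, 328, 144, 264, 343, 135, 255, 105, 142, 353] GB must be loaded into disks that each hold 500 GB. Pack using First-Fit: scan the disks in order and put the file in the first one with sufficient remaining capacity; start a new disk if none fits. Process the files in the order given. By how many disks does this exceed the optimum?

0

First-Fit: [266,148] [328,144] [264,135] [343,105] [255,142] [353] → 6 disks.
6 files exceed 250 GB (half the capacity), and no two of those can share a disk, so at least 6 disks are needed.
So 6 is already optimal.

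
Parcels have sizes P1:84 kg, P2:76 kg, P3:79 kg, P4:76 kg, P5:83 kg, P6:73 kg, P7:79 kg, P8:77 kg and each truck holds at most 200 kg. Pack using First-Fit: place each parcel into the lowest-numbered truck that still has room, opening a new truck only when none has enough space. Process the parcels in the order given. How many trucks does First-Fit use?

Put P1 (84 kg) in truck 1; 116 kg remain.
Put P2 (76 kg) in truck 1; 40 kg remain.
Put P3 (79 kg) in truck 2; 121 kg remain.
Put P4 (76 kg) in truck 2; 45 kg remain.
Put P5 (83 kg) in truck 3; 117 kg remain.
Put P6 (73 kg) in truck 3; 44 kg remain.
Put P7 (79 kg) in truck 4; 121 kg remain.
Put P8 (77 kg) in truck 4; 44 kg remain.
Final trucks: [84,76] [79,76] [83,73] [79,77].

4 trucks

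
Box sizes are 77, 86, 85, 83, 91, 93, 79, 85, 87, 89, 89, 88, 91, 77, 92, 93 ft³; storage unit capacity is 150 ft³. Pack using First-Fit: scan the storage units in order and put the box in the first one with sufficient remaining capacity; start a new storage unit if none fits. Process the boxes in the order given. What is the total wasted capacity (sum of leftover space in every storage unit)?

1015

77 ft³ → storage unit 1 (remaining 73 ft³)
86 ft³ → storage unit 2 (remaining 64 ft³)
85 ft³ → storage unit 3 (remaining 65 ft³)
83 ft³ → storage unit 4 (remaining 67 ft³)
91 ft³ → storage unit 5 (remaining 59 ft³)
93 ft³ → storage unit 6 (remaining 57 ft³)
79 ft³ → storage unit 7 (remaining 71 ft³)
85 ft³ → storage unit 8 (remaining 65 ft³)
87 ft³ → storage unit 9 (remaining 63 ft³)
89 ft³ → storage unit 10 (remaining 61 ft³)
89 ft³ → storage unit 11 (remaining 61 ft³)
88 ft³ → storage unit 12 (remaining 62 ft³)
91 ft³ → storage unit 13 (remaining 59 ft³)
77 ft³ → storage unit 14 (remaining 73 ft³)
92 ft³ → storage unit 15 (remaining 58 ft³)
93 ft³ → storage unit 16 (remaining 57 ft³)
16 storage units × 150 ft³ = 2400 ft³; used 1385 ft³; unused 1015 ft³.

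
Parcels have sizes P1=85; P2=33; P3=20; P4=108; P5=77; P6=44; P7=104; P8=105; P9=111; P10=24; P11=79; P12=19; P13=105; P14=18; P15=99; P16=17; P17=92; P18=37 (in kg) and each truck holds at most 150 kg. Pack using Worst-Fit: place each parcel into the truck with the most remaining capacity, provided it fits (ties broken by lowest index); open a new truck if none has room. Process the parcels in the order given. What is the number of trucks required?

Put P1 (85 kg) in truck 1; 65 kg remain.
Put P2 (33 kg) in truck 1; 32 kg remain.
Put P3 (20 kg) in truck 1; 12 kg remain.
Put P4 (108 kg) in truck 2; 42 kg remain.
Put P5 (77 kg) in truck 3; 73 kg remain.
Put P6 (44 kg) in truck 3; 29 kg remain.
Put P7 (104 kg) in truck 4; 46 kg remain.
Put P8 (105 kg) in truck 5; 45 kg remain.
Put P9 (111 kg) in truck 6; 39 kg remain.
Put P10 (24 kg) in truck 4; 22 kg remain.
Put P11 (79 kg) in truck 7; 71 kg remain.
Put P12 (19 kg) in truck 7; 52 kg remain.
Put P13 (105 kg) in truck 8; 45 kg remain.
Put P14 (18 kg) in truck 7; 34 kg remain.
Put P15 (99 kg) in truck 9; 51 kg remain.
Put P16 (17 kg) in truck 9; 34 kg remain.
Put P17 (92 kg) in truck 10; 58 kg remain.
Put P18 (37 kg) in truck 10; 21 kg remain.
Final trucks: [85,33,20] [108] [77,44] [104,24] [105] [111] [79,19,18] [105] [99,17] [92,37].

10 trucks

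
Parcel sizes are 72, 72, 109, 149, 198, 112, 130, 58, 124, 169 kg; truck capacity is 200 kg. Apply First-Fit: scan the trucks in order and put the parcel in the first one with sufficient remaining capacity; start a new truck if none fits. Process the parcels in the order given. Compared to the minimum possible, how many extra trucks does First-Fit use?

1

First-Fit: [72,72] [109,58] [149] [198] [112] [130] [124] [169] → 8 trucks.
7 parcels exceed 100 kg (half the capacity), and no two of those can share a truck, so at least 7 trucks are needed.
An optimal packing achieves that bound: [198] [169] [149] [130,58] [124,72] [112,72] [109] → 7 trucks.
Excess: 8 − 7 = 1.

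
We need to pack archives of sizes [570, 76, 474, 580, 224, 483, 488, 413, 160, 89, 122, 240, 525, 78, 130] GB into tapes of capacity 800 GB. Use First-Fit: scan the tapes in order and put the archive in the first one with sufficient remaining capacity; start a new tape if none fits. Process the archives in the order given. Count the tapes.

7 tapes

Put 570 GB in tape 1; 230 GB remain.
Put 76 GB in tape 1; 154 GB remain.
Put 474 GB in tape 2; 326 GB remain.
Put 580 GB in tape 3; 220 GB remain.
Put 224 GB in tape 2; 102 GB remain.
Put 483 GB in tape 4; 317 GB remain.
Put 488 GB in tape 5; 312 GB remain.
Put 413 GB in tape 6; 387 GB remain.
Put 160 GB in tape 3; 60 GB remain.
Put 89 GB in tape 1; 65 GB remain.
Put 122 GB in tape 4; 195 GB remain.
Put 240 GB in tape 5; 72 GB remain.
Put 525 GB in tape 7; 275 GB remain.
Put 78 GB in tape 2; 24 GB remain.
Put 130 GB in tape 4; 65 GB remain.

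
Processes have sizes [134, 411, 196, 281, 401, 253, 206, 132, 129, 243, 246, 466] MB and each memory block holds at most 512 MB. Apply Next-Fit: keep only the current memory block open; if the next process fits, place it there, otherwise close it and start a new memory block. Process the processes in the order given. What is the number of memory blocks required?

8

memory block 1: place 134 MB, 378 MB left
memory block 2: place 411 MB, 101 MB left
memory block 3: place 196 MB, 316 MB left
memory block 3: place 281 MB, 35 MB left
memory block 4: place 401 MB, 111 MB left
memory block 5: place 253 MB, 259 MB left
memory block 5: place 206 MB, 53 MB left
memory block 6: place 132 MB, 380 MB left
memory block 6: place 129 MB, 251 MB left
memory block 6: place 243 MB, 8 MB left
memory block 7: place 246 MB, 266 MB left
memory block 8: place 466 MB, 46 MB left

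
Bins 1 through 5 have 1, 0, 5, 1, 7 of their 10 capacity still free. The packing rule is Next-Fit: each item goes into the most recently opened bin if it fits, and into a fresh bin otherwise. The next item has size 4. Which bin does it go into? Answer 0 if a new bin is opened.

5

Next-Fit only looks at bin 5, which has 7 free.
4 fits there.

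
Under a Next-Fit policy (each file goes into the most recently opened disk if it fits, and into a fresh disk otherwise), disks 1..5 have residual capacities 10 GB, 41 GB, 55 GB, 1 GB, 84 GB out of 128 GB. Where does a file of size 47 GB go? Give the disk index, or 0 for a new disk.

5

Next-Fit only looks at disk 5, which has 84 GB free.
47 GB fits there.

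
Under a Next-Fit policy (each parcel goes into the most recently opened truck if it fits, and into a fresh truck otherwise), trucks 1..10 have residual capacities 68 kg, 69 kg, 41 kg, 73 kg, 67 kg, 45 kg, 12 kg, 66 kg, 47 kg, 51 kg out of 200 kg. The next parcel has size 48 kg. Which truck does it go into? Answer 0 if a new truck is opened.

Next-Fit only looks at truck 10, which has 51 kg free.
48 kg fits there.

10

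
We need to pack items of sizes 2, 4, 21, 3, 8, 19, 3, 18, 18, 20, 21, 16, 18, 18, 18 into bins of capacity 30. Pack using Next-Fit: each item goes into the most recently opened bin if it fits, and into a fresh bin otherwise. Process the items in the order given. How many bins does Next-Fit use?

Put 2 in bin 1; 28 remain.
Put 4 in bin 1; 24 remain.
Put 21 in bin 1; 3 remain.
Put 3 in bin 1; 0 remain.
Put 8 in bin 2; 22 remain.
Put 19 in bin 2; 3 remain.
Put 3 in bin 2; 0 remain.
Put 18 in bin 3; 12 remain.
Put 18 in bin 4; 12 remain.
Put 20 in bin 5; 10 remain.
Put 21 in bin 6; 9 remain.
Put 16 in bin 7; 14 remain.
Put 18 in bin 8; 12 remain.
Put 18 in bin 9; 12 remain.
Put 18 in bin 10; 12 remain.
Final bins: [2,4,21,3] [8,19,3] [18] [18] [20] [21] [16] [18] [18] [18].

10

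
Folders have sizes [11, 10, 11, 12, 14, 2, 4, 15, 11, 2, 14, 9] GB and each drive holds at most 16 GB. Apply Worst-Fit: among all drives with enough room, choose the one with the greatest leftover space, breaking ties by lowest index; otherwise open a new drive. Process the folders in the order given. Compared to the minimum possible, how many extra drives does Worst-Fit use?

Worst-Fit: [11,4] [10,2] [11,2] [12] [14] [15] [11] [14] [9] → 9 drives.
9 folders exceed 8 GB (half the capacity), and no two of those can share a drive, so at least 9 drives are needed.
So 9 is already optimal.

0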